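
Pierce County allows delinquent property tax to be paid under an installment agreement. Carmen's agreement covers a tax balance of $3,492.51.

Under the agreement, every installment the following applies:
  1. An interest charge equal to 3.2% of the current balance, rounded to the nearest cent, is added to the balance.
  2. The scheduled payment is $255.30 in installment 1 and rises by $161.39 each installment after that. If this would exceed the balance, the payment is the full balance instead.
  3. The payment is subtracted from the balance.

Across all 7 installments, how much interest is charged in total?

$493.90

Installment 1: opening $3,492.51; interest $111.76 → $3,604.27; payment $255.30; balance $3,348.97
Installment 2: opening $3,348.97; interest $107.17 → $3,456.14; payment $416.69; balance $3,039.45
Installment 3: opening $3,039.45; interest $97.26 → $3,136.71; payment $578.08; balance $2,558.63
Installment 4: opening $2,558.63; interest $81.88 → $2,640.51; payment $739.47; balance $1,901.04
Installment 5: opening $1,901.04; interest $60.83 → $1,961.87; payment $900.86; balance $1,061.01
Installment 6: opening $1,061.01; interest $33.95 → $1,094.96; payment $1,062.25; balance $32.71
Installment 7: opening $32.71; interest $1.05 → $33.76; payment $33.76; balance $0.00
Total interest: $111.76 + $107.17 + $97.26 + $81.88 + $60.83 + $33.95 + $1.05 = $493.90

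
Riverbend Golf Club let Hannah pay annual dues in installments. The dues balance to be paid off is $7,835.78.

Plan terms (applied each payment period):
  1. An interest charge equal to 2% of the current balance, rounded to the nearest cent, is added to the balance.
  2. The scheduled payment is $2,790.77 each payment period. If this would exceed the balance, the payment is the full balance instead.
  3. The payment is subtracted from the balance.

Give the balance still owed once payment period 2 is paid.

$2,514.99

Payment period 1: opening $7,835.78; interest $156.72 → $7,992.50; payment $2,790.77; balance $5,201.73
Payment period 2: opening $5,201.73; interest $104.03 → $5,305.76; payment $2,790.77; balance $2,514.99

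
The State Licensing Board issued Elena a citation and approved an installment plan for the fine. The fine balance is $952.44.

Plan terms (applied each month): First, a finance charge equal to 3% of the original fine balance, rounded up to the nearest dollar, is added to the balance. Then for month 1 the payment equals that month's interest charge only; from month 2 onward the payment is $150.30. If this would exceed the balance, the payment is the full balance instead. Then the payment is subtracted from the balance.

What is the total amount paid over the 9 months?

Month 1: $952.44 +$29.00 interest = $981.44; pay $29.00 → $952.44
Month 2: $952.44 +$29.00 interest = $981.44; pay $150.30 → $831.14
Month 3: $831.14 +$29.00 interest = $860.14; pay $150.30 → $709.84
Month 4: $709.84 +$29.00 interest = $738.84; pay $150.30 → $588.54
Month 5: $588.54 +$29.00 interest = $617.54; pay $150.30 → $467.24
Month 6: $467.24 +$29.00 interest = $496.24; pay $150.30 → $345.94
Month 7: $345.94 +$29.00 interest = $374.94; pay $150.30 → $224.64
Month 8: $224.64 +$29.00 interest = $253.64; pay $150.30 → $103.34
Month 9: $103.34 +$29.00 interest = $132.34; pay $132.34 → $0.00
Total paid: $1,213.44

$1,213.44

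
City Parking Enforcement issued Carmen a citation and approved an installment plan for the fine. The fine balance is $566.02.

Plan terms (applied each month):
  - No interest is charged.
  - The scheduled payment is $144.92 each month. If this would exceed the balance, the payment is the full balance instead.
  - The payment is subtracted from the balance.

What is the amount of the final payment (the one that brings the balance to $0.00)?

$131.26

Month 1: opening $566.02; payment $144.92; balance $421.10
Month 2: opening $421.10; payment $144.92; balance $276.18
Month 3: opening $276.18; payment $144.92; balance $131.26
Month 4: opening $131.26; payment $131.26; balance $0.00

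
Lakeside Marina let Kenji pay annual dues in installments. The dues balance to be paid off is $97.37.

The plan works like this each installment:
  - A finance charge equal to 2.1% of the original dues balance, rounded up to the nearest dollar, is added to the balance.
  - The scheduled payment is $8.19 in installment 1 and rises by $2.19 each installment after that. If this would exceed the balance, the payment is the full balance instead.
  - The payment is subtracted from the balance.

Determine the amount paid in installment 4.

$14.76

Installment 1: opening $97.37; interest $3.00 → $100.37; payment $8.19; balance $92.18
Installment 2: opening $92.18; interest $3.00 → $95.18; payment $10.38; balance $84.80
Installment 3: opening $84.80; interest $3.00 → $87.80; payment $12.57; balance $75.23
Installment 4: opening $75.23; interest $3.00 → $78.23; payment $14.76; balance $63.47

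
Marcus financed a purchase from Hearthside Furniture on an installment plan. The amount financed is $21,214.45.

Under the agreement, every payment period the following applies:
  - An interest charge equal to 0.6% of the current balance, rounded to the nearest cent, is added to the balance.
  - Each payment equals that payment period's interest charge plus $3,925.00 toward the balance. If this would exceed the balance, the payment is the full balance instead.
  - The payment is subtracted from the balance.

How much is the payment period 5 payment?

Payment period 1: $21,214.45 +$127.29 interest = $21,341.74; pay $4,052.29 → $17,289.45
Payment period 2: $17,289.45 +$103.74 interest = $17,393.19; pay $4,028.74 → $13,364.45
Payment period 3: $13,364.45 +$80.19 interest = $13,444.64; pay $4,005.19 → $9,439.45
Payment period 4: $9,439.45 +$56.64 interest = $9,496.09; pay $3,981.64 → $5,514.45
Payment period 5: $5,514.45 +$33.09 interest = $5,547.54; pay $3,958.09 → $1,589.45

$3,958.09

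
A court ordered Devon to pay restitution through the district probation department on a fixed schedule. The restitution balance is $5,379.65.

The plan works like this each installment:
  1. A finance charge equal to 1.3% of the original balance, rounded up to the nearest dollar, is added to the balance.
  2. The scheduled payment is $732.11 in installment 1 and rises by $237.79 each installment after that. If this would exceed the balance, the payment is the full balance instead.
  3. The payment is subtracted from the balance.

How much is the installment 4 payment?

Installment 1: opening $5,379.65; interest $70.00 → $5,449.65; payment $732.11; balance $4,717.54
Installment 2: opening $4,717.54; interest $70.00 → $4,787.54; payment $969.90; balance $3,817.64
Installment 3: opening $3,817.64; interest $70.00 → $3,887.64; payment $1,207.69; balance $2,679.95
Installment 4: opening $2,679.95; interest $70.00 → $2,749.95; payment $1,445.48; balance $1,304.47

$1,445.48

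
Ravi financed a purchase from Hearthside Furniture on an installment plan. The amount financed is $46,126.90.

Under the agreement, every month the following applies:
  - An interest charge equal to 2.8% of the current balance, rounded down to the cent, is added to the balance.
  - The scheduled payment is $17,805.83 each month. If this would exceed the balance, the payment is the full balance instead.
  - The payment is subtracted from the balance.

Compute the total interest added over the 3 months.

Month 1: opening $46,126.90; interest $1,291.55 → $47,418.45; payment $17,805.83; balance $29,612.62
Month 2: opening $29,612.62; interest $829.15 → $30,441.77; payment $17,805.83; balance $12,635.94
Month 3: opening $12,635.94; interest $353.80 → $12,989.74; payment $12,989.74; balance $0.00
Total interest: $1,291.55 + $829.15 + $353.80 = $2,474.50

$2,474.50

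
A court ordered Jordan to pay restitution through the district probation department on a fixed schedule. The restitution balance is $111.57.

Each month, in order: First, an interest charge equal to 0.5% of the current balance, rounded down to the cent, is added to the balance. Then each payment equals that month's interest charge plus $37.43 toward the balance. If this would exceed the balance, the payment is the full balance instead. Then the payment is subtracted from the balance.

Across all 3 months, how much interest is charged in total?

$1.10

Month 1: $111.57 +$0.55 interest = $112.12; pay $37.98 → $74.14
Month 2: $74.14 +$0.37 interest = $74.51; pay $37.80 → $36.71
Month 3: $36.71 +$0.18 interest = $36.89; pay $36.89 → $0.00
Total interest: $0.55 + $0.37 + $0.18 = $1.10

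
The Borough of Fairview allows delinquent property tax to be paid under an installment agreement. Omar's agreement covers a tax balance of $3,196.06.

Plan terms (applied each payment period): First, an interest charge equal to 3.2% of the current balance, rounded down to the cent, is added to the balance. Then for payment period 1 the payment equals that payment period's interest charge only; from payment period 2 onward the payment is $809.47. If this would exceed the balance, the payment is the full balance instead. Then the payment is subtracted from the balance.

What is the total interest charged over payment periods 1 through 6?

$379.95

Payment period 1: opening $3,196.06; interest $102.27 → $3,298.33; payment $102.27; balance $3,196.06
Payment period 2: opening $3,196.06; interest $102.27 → $3,298.33; payment $809.47; balance $2,488.86
Payment period 3: opening $2,488.86; interest $79.64 → $2,568.50; payment $809.47; balance $1,759.03
Payment period 4: opening $1,759.03; interest $56.28 → $1,815.31; payment $809.47; balance $1,005.84
Payment period 5: opening $1,005.84; interest $32.18 → $1,038.02; payment $809.47; balance $228.55
Payment period 6: opening $228.55; interest $7.31 → $235.86; payment $235.86; balance $0.00
Total interest: $102.27 + $102.27 + $79.64 + $56.28 + $32.18 + $7.31 = $379.95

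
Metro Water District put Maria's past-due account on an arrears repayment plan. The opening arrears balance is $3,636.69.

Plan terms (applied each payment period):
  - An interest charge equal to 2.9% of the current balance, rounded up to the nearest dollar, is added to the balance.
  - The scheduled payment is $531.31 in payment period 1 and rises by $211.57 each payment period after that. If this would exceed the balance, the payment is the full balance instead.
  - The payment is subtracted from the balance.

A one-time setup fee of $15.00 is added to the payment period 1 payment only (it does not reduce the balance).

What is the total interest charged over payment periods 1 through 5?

Payment period 1: $3,636.69 +$106.00 interest = $3,742.69; pay $531.31 (+ $15.00 fee) → $3,211.38
Payment period 2: $3,211.38 +$94.00 interest = $3,305.38; pay $742.88 → $2,562.50
Payment period 3: $2,562.50 +$75.00 interest = $2,637.50; pay $954.45 → $1,683.05
Payment period 4: $1,683.05 +$49.00 interest = $1,732.05; pay $1,166.02 → $566.03
Payment period 5: $566.03 +$17.00 interest = $583.03; pay $583.03 → $0.00
Total interest: $106.00 + $94.00 + $75.00 + $49.00 + $17.00 = $341.00

$341.00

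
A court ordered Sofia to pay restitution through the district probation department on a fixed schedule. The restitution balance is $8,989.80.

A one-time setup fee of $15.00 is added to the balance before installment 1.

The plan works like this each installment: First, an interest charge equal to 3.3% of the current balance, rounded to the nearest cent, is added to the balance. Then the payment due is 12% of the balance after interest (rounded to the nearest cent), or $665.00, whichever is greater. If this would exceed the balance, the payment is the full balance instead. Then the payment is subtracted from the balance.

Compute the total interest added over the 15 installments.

$2,293.94

Installment 1: $9,004.80 +$297.16 interest = $9,301.96; pay $1,116.24 → $8,185.72
Installment 2: $8,185.72 +$270.13 interest = $8,455.85; pay $1,014.70 → $7,441.15
Installment 3: $7,441.15 +$245.56 interest = $7,686.71; pay $922.41 → $6,764.30
Installment 4: $6,764.30 +$223.22 interest = $6,987.52; pay $838.50 → $6,149.02
Installment 5: $6,149.02 +$202.92 interest = $6,351.94; pay $762.23 → $5,589.71
Installment 6: $5,589.71 +$184.46 interest = $5,774.17; pay $692.90 → $5,081.27
Installment 7: $5,081.27 +$167.68 interest = $5,248.95; pay $665.00 → $4,583.95
Installment 8: $4,583.95 +$151.27 interest = $4,735.22; pay $665.00 → $4,070.22
Installment 9: $4,070.22 +$134.32 interest = $4,204.54; pay $665.00 → $3,539.54
Installment 10: $3,539.54 +$116.80 interest = $3,656.34; pay $665.00 → $2,991.34
Installment 11: $2,991.34 +$98.71 interest = $3,090.05; pay $665.00 → $2,425.05
Installment 12: $2,425.05 +$80.03 interest = $2,505.08; pay $665.00 → $1,840.08
Installment 13: $1,840.08 +$60.72 interest = $1,900.80; pay $665.00 → $1,235.80
Installment 14: $1,235.80 +$40.78 interest = $1,276.58; pay $665.00 → $611.58
Installment 15: $611.58 +$20.18 interest = $631.76; pay $631.76 → $0.00
Total interest: $297.16 + $270.13 + $245.56 + $223.22 + $202.92 + $184.46 + $167.68 + $151.27 + $134.32 + $116.80 + $98.71 + $80.03 + $60.72 + $40.78 + $20.18 = $2,293.94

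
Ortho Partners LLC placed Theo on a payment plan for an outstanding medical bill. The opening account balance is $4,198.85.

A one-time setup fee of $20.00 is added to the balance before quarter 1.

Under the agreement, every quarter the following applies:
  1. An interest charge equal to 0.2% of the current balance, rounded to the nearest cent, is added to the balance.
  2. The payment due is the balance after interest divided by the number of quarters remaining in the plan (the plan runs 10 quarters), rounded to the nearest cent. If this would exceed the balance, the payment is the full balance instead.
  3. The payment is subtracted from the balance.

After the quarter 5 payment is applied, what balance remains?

$2,130.61

Quarter 1: opening $4,218.85; interest $8.44 → $4,227.29; payment $422.73; balance $3,804.56
Quarter 2: opening $3,804.56; interest $7.61 → $3,812.17; payment $423.57; balance $3,388.60
Quarter 3: opening $3,388.60; interest $6.78 → $3,395.38; payment $424.42; balance $2,970.96
Quarter 4: opening $2,970.96; interest $5.94 → $2,976.90; payment $425.27; balance $2,551.63
Quarter 5: opening $2,551.63; interest $5.10 → $2,556.73; payment $426.12; balance $2,130.61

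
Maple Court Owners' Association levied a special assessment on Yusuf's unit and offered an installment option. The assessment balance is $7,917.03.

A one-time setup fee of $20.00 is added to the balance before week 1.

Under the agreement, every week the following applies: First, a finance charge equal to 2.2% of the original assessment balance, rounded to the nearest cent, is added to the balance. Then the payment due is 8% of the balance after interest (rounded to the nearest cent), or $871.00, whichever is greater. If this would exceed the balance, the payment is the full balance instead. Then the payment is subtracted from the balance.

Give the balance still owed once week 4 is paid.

Week 1: $7,937.03 +$174.17 interest = $8,111.20; pay $871.00 → $7,240.20
Week 2: $7,240.20 +$174.17 interest = $7,414.37; pay $871.00 → $6,543.37
Week 3: $6,543.37 +$174.17 interest = $6,717.54; pay $871.00 → $5,846.54
Week 4: $5,846.54 +$174.17 interest = $6,020.71; pay $871.00 → $5,149.71

$5,149.71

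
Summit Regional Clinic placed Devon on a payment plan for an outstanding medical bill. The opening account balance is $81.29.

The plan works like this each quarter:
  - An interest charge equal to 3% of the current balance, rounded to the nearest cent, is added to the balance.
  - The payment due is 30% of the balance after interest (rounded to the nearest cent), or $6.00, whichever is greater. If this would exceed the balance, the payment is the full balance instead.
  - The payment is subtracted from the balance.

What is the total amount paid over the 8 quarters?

$89.26

Quarter 1: opening $81.29; interest $2.44 → $83.73; payment $25.12; balance $58.61
Quarter 2: opening $58.61; interest $1.76 → $60.37; payment $18.11; balance $42.26
Quarter 3: opening $42.26; interest $1.27 → $43.53; payment $13.06; balance $30.47
Quarter 4: opening $30.47; interest $0.91 → $31.38; payment $9.41; balance $21.97
Quarter 5: opening $21.97; interest $0.66 → $22.63; payment $6.79; balance $15.84
Quarter 6: opening $15.84; interest $0.48 → $16.32; payment $6.00; balance $10.32
Quarter 7: opening $10.32; interest $0.31 → $10.63; payment $6.00; balance $4.63
Quarter 8: opening $4.63; interest $0.14 → $4.77; payment $4.77; balance $0.00
Total paid: $89.26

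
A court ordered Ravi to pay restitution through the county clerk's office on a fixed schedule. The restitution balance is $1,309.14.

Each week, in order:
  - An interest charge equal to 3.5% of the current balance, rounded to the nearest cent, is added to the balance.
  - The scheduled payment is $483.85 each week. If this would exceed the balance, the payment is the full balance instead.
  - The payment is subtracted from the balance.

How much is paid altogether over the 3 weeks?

# | Opening | Interest | Payment | End bal
1 | $1,309.14 | $45.82 | $483.85 | $871.11
2 | $871.11 | $30.49 | $483.85 | $417.75
3 | $417.75 | $14.62 | $432.37 | $0.00
Total paid: $1,400.07

$1,400.07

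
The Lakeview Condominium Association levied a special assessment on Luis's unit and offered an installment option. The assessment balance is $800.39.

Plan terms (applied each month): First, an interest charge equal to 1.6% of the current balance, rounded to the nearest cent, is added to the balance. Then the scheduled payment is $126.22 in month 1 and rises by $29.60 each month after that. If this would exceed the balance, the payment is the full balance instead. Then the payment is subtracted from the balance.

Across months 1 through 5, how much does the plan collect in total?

$841.21

Month 1: opening $800.39; interest $12.81 → $813.20; payment $126.22; balance $686.98
Month 2: opening $686.98; interest $10.99 → $697.97; payment $155.82; balance $542.15
Month 3: opening $542.15; interest $8.67 → $550.82; payment $185.42; balance $365.40
Month 4: opening $365.40; interest $5.85 → $371.25; payment $215.02; balance $156.23
Month 5: opening $156.23; interest $2.50 → $158.73; payment $158.73; balance $0.00
Total paid: $841.21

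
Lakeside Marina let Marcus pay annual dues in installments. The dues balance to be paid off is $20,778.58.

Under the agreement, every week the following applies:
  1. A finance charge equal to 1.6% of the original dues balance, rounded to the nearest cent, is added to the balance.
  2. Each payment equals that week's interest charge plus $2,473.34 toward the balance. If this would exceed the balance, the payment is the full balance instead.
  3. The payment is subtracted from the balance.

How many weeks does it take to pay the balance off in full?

Week 1: $20,778.58 +$332.46 interest = $21,111.04; pay $2,805.80 → $18,305.24
Week 2: $18,305.24 +$332.46 interest = $18,637.70; pay $2,805.80 → $15,831.90
Week 3: $15,831.90 +$332.46 interest = $16,164.36; pay $2,805.80 → $13,358.56
Week 4: $13,358.56 +$332.46 interest = $13,691.02; pay $2,805.80 → $10,885.22
Week 5: $10,885.22 +$332.46 interest = $11,217.68; pay $2,805.80 → $8,411.88
Week 6: $8,411.88 +$332.46 interest = $8,744.34; pay $2,805.80 → $5,938.54
Week 7: $5,938.54 +$332.46 interest = $6,271.00; pay $2,805.80 → $3,465.20
Week 8: $3,465.20 +$332.46 interest = $3,797.66; pay $2,805.80 → $991.86
Week 9: $991.86 +$332.46 interest = $1,324.32; pay $1,324.32 → $0.00
Balance reaches $0.00 in week 9.

9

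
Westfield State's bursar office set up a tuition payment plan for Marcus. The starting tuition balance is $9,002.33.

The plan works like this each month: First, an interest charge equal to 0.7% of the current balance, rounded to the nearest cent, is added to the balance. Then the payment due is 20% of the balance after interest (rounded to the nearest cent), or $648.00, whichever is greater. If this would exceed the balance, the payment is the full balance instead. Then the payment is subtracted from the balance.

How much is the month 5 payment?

$763.65

# | Opening | Interest | Payment | End bal
1 | $9,002.33 | $63.02 | $1,813.07 | $7,252.28
2 | $7,252.28 | $50.77 | $1,460.61 | $5,842.44
3 | $5,842.44 | $40.90 | $1,176.67 | $4,706.67
4 | $4,706.67 | $32.95 | $947.92 | $3,791.70
5 | $3,791.70 | $26.54 | $763.65 | $3,054.59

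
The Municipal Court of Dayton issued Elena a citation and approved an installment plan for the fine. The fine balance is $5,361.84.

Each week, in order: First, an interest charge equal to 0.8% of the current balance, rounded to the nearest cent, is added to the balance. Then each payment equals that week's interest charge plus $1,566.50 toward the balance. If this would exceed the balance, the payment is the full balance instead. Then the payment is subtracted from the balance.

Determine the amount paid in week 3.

Week 1: opening $5,361.84; interest $42.89 → $5,404.73; payment $1,609.39; balance $3,795.34
Week 2: opening $3,795.34; interest $30.36 → $3,825.70; payment $1,596.86; balance $2,228.84
Week 3: opening $2,228.84; interest $17.83 → $2,246.67; payment $1,584.33; balance $662.34

$1,584.33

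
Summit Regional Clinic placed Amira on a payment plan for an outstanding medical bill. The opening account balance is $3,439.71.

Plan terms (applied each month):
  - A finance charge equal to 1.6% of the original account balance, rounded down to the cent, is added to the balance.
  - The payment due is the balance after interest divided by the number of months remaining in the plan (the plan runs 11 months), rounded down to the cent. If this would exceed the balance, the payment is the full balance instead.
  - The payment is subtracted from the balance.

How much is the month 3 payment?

$329.32

Month 1: $3,439.71 +$55.03 interest = $3,494.74; pay $317.70 → $3,177.04
Month 2: $3,177.04 +$55.03 interest = $3,232.07; pay $323.20 → $2,908.87
Month 3: $2,908.87 +$55.03 interest = $2,963.90; pay $329.32 → $2,634.58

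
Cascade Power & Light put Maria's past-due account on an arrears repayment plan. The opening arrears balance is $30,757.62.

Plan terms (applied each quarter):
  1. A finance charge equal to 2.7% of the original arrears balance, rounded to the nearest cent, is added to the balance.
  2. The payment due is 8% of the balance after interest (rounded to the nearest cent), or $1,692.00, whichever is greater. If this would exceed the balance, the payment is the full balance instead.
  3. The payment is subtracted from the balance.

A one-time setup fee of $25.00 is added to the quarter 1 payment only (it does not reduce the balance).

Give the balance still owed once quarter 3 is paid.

# | Opening | Interest | Payment | Fee | End bal
1 | $30,757.62 | $830.46 | $2,527.05 | $25.00 | $29,061.03
2 | $29,061.03 | $830.46 | $2,391.32 | — | $27,500.17
3 | $27,500.17 | $830.46 | $2,266.45 | — | $26,064.18

$26,064.18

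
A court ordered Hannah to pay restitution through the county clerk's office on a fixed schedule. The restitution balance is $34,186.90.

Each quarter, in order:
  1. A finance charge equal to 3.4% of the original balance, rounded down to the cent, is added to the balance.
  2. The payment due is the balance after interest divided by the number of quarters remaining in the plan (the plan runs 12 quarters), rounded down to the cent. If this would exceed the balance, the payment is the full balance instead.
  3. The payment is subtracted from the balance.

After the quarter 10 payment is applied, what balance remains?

$9,424.82

Quarter 1: $34,186.90 +$1,162.35 interest = $35,349.25; pay $2,945.77 → $32,403.48
Quarter 2: $32,403.48 +$1,162.35 interest = $33,565.83; pay $3,051.43 → $30,514.40
Quarter 3: $30,514.40 +$1,162.35 interest = $31,676.75; pay $3,167.67 → $28,509.08
Quarter 4: $28,509.08 +$1,162.35 interest = $29,671.43; pay $3,296.82 → $26,374.61
Quarter 5: $26,374.61 +$1,162.35 interest = $27,536.96; pay $3,442.12 → $24,094.84
Quarter 6: $24,094.84 +$1,162.35 interest = $25,257.19; pay $3,608.17 → $21,649.02
Quarter 7: $21,649.02 +$1,162.35 interest = $22,811.37; pay $3,801.89 → $19,009.48
Quarter 8: $19,009.48 +$1,162.35 interest = $20,171.83; pay $4,034.36 → $16,137.47
Quarter 9: $16,137.47 +$1,162.35 interest = $17,299.82; pay $4,324.95 → $12,974.87
Quarter 10: $12,974.87 +$1,162.35 interest = $14,137.22; pay $4,712.40 → $9,424.82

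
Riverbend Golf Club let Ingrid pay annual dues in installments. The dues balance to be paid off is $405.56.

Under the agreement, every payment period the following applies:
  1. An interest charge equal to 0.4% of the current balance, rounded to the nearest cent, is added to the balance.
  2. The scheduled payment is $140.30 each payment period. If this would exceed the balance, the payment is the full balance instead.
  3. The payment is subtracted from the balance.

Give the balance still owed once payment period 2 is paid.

Payment period 1: $405.56 +$1.62 interest = $407.18; pay $140.30 → $266.88
Payment period 2: $266.88 +$1.07 interest = $267.95; pay $140.30 → $127.65

$127.65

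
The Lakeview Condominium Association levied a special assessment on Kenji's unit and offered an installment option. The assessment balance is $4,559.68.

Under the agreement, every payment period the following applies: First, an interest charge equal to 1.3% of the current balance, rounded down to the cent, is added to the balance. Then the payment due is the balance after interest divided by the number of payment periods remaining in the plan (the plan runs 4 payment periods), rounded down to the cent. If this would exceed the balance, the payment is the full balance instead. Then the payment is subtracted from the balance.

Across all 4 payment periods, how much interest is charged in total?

Payment period 1: $4,559.68 +$59.27 interest = $4,618.95; pay $1,154.73 → $3,464.22
Payment period 2: $3,464.22 +$45.03 interest = $3,509.25; pay $1,169.75 → $2,339.50
Payment period 3: $2,339.50 +$30.41 interest = $2,369.91; pay $1,184.95 → $1,184.96
Payment period 4: $1,184.96 +$15.40 interest = $1,200.36; pay $1,200.36 → $0.00
Total interest: $59.27 + $45.03 + $30.41 + $15.40 = $150.11

$150.11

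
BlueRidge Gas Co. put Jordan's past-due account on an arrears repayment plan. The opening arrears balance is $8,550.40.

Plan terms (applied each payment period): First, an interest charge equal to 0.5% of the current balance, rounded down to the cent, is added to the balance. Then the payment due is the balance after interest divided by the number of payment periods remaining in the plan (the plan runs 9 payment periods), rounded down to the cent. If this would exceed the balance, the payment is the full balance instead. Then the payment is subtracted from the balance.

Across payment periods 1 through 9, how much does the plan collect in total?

$8,767.00

Payment period 1: opening $8,550.40; interest $42.75 → $8,593.15; payment $954.79; balance $7,638.36
Payment period 2: opening $7,638.36; interest $38.19 → $7,676.55; payment $959.56; balance $6,716.99
Payment period 3: opening $6,716.99; interest $33.58 → $6,750.57; payment $964.36; balance $5,786.21
Payment period 4: opening $5,786.21; interest $28.93 → $5,815.14; payment $969.19; balance $4,845.95
Payment period 5: opening $4,845.95; interest $24.22 → $4,870.17; payment $974.03; balance $3,896.14
Payment period 6: opening $3,896.14; interest $19.48 → $3,915.62; payment $978.90; balance $2,936.72
Payment period 7: opening $2,936.72; interest $14.68 → $2,951.40; payment $983.80; balance $1,967.60
Payment period 8: opening $1,967.60; interest $9.83 → $1,977.43; payment $988.71; balance $988.72
Payment period 9: opening $988.72; interest $4.94 → $993.66; payment $993.66; balance $0.00
Total paid: $8,767.00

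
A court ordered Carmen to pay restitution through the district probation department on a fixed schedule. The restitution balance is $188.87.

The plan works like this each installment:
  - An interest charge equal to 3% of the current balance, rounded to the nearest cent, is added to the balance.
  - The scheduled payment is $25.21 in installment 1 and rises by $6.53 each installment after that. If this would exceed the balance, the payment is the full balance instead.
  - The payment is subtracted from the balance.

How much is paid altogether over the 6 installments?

Installment 1: $188.87 +$5.67 interest = $194.54; pay $25.21 → $169.33
Installment 2: $169.33 +$5.08 interest = $174.41; pay $31.74 → $142.67
Installment 3: $142.67 +$4.28 interest = $146.95; pay $38.27 → $108.68
Installment 4: $108.68 +$3.26 interest = $111.94; pay $44.80 → $67.14
Installment 5: $67.14 +$2.01 interest = $69.15; pay $51.33 → $17.82
Installment 6: $17.82 +$0.53 interest = $18.35; pay $18.35 → $0.00
Total paid: $209.70

$209.70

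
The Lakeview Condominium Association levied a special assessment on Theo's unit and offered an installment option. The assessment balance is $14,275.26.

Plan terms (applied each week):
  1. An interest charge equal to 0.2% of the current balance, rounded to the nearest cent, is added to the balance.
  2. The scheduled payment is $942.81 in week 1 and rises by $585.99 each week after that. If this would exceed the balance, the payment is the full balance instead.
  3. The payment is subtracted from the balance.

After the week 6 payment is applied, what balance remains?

Week 1: $14,275.26 +$28.55 interest = $14,303.81; pay $942.81 → $13,361.00
Week 2: $13,361.00 +$26.72 interest = $13,387.72; pay $1,528.80 → $11,858.92
Week 3: $11,858.92 +$23.72 interest = $11,882.64; pay $2,114.79 → $9,767.85
Week 4: $9,767.85 +$19.54 interest = $9,787.39; pay $2,700.78 → $7,086.61
Week 5: $7,086.61 +$14.17 interest = $7,100.78; pay $3,286.77 → $3,814.01
Week 6: $3,814.01 +$7.63 interest = $3,821.64; pay $3,821.64 → $0.00

$0.00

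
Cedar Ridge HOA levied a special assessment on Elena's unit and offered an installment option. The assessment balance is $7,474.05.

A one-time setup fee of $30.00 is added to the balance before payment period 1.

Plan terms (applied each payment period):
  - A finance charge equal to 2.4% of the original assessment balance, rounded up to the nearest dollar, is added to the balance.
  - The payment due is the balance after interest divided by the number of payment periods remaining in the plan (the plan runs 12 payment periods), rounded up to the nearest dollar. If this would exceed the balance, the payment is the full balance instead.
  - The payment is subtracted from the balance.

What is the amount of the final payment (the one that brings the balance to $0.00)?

$1,182.05

Payment period 1: $7,504.05 +$180.00 interest = $7,684.05; pay $641.00 → $7,043.05
Payment period 2: $7,043.05 +$180.00 interest = $7,223.05; pay $657.00 → $6,566.05
Payment period 3: $6,566.05 +$180.00 interest = $6,746.05; pay $675.00 → $6,071.05
Payment period 4: $6,071.05 +$180.00 interest = $6,251.05; pay $695.00 → $5,556.05
Payment period 5: $5,556.05 +$180.00 interest = $5,736.05; pay $718.00 → $5,018.05
Payment period 6: $5,018.05 +$180.00 interest = $5,198.05; pay $743.00 → $4,455.05
Payment period 7: $4,455.05 +$180.00 interest = $4,635.05; pay $773.00 → $3,862.05
Payment period 8: $3,862.05 +$180.00 interest = $4,042.05; pay $809.00 → $3,233.05
Payment period 9: $3,233.05 +$180.00 interest = $3,413.05; pay $854.00 → $2,559.05
Payment period 10: $2,559.05 +$180.00 interest = $2,739.05; pay $914.00 → $1,825.05
Payment period 11: $1,825.05 +$180.00 interest = $2,005.05; pay $1,003.00 → $1,002.05
Payment period 12: $1,002.05 +$180.00 interest = $1,182.05; pay $1,182.05 → $0.00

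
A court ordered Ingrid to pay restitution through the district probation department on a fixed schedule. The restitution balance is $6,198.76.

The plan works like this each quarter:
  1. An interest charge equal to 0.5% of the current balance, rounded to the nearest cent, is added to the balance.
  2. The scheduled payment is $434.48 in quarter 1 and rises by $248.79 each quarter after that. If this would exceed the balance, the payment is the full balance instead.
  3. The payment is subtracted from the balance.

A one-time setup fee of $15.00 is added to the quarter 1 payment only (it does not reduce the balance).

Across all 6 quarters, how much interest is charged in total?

Quarter 1: opening $6,198.76; interest $30.99 → $6,229.75; payment $434.48 (+ $15.00 fee); balance $5,795.27
Quarter 2: opening $5,795.27; interest $28.98 → $5,824.25; payment $683.27; balance $5,140.98
Quarter 3: opening $5,140.98; interest $25.70 → $5,166.68; payment $932.06; balance $4,234.62
Quarter 4: opening $4,234.62; interest $21.17 → $4,255.79; payment $1,180.85; balance $3,074.94
Quarter 5: opening $3,074.94; interest $15.37 → $3,090.31; payment $1,429.64; balance $1,660.67
Quarter 6: opening $1,660.67; interest $8.30 → $1,668.97; payment $1,668.97; balance $0.00
Total interest: $30.99 + $28.98 + $25.70 + $21.17 + $15.37 + $8.30 = $130.51

$130.51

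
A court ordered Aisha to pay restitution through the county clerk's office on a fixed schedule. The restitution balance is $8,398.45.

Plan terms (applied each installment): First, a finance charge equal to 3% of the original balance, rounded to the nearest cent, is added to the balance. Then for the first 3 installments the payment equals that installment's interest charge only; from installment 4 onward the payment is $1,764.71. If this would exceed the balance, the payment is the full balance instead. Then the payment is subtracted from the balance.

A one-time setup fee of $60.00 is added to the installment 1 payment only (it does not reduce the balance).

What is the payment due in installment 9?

Installment 1: $8,398.45 +$251.95 interest = $8,650.40; pay $251.95 (+ $60.00 fee) → $8,398.45
Installment 2: $8,398.45 +$251.95 interest = $8,650.40; pay $251.95 → $8,398.45
Installment 3: $8,398.45 +$251.95 interest = $8,650.40; pay $251.95 → $8,398.45
Installment 4: $8,398.45 +$251.95 interest = $8,650.40; pay $1,764.71 → $6,885.69
Installment 5: $6,885.69 +$251.95 interest = $7,137.64; pay $1,764.71 → $5,372.93
Installment 6: $5,372.93 +$251.95 interest = $5,624.88; pay $1,764.71 → $3,860.17
Installment 7: $3,860.17 +$251.95 interest = $4,112.12; pay $1,764.71 → $2,347.41
Installment 8: $2,347.41 +$251.95 interest = $2,599.36; pay $1,764.71 → $834.65
Installment 9: $834.65 +$251.95 interest = $1,086.60; pay $1,086.60 → $0.00

$1,086.60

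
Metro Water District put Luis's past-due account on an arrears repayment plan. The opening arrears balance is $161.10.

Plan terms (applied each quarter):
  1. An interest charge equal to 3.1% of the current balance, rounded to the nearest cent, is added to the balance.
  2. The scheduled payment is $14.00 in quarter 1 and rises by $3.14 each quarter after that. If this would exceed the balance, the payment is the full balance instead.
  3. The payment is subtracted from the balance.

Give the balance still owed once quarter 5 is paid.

$80.80

Quarter 1: opening $161.10; interest $4.99 → $166.09; payment $14.00; balance $152.09
Quarter 2: opening $152.09; interest $4.71 → $156.80; payment $17.14; balance $139.66
Quarter 3: opening $139.66; interest $4.33 → $143.99; payment $20.28; balance $123.71
Quarter 4: opening $123.71; interest $3.84 → $127.55; payment $23.42; balance $104.13
Quarter 5: opening $104.13; interest $3.23 → $107.36; payment $26.56; balance $80.80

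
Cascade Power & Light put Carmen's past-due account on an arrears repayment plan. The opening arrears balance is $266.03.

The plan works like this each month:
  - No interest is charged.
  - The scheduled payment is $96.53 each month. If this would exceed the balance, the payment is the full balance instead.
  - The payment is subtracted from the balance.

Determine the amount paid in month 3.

Month 1: $266.03 − $96.53 → $169.50
Month 2: $169.50 − $96.53 → $72.97
Month 3: $72.97 − $72.97 → $0.00

$72.97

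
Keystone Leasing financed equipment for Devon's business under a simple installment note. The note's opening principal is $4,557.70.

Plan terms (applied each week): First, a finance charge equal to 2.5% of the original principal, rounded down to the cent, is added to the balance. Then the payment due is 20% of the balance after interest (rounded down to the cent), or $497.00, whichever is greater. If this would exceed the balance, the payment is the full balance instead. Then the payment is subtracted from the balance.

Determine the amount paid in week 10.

$334.56

Week 1: $4,557.70 +$113.94 interest = $4,671.64; pay $934.32 → $3,737.32
Week 2: $3,737.32 +$113.94 interest = $3,851.26; pay $770.25 → $3,081.01
Week 3: $3,081.01 +$113.94 interest = $3,194.95; pay $638.99 → $2,555.96
Week 4: $2,555.96 +$113.94 interest = $2,669.90; pay $533.98 → $2,135.92
Week 5: $2,135.92 +$113.94 interest = $2,249.86; pay $497.00 → $1,752.86
Week 6: $1,752.86 +$113.94 interest = $1,866.80; pay $497.00 → $1,369.80
Week 7: $1,369.80 +$113.94 interest = $1,483.74; pay $497.00 → $986.74
Week 8: $986.74 +$113.94 interest = $1,100.68; pay $497.00 → $603.68
Week 9: $603.68 +$113.94 interest = $717.62; pay $497.00 → $220.62
Week 10: $220.62 +$113.94 interest = $334.56; pay $334.56 → $0.00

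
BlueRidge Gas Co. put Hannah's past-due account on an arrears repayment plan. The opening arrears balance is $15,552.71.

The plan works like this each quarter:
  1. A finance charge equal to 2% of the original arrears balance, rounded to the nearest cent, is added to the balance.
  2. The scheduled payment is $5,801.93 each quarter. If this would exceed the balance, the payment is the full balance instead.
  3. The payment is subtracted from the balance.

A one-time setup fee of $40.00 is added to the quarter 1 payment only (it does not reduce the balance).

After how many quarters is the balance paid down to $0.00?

3

Quarter 1: opening $15,552.71; interest $311.05 → $15,863.76; payment $5,801.93 (+ $40.00 fee); balance $10,061.83
Quarter 2: opening $10,061.83; interest $311.05 → $10,372.88; payment $5,801.93; balance $4,570.95
Quarter 3: opening $4,570.95; interest $311.05 → $4,882.00; payment $4,882.00; balance $0.00
Balance reaches $0.00 in quarter 3.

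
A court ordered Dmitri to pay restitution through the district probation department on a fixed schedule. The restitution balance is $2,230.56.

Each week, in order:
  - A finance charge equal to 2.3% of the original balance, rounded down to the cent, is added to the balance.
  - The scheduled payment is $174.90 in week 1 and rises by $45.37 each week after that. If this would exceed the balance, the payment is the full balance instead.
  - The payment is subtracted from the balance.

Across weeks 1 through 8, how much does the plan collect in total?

Week 1: $2,230.56 +$51.30 interest = $2,281.86; pay $174.90 → $2,106.96
Week 2: $2,106.96 +$51.30 interest = $2,158.26; pay $220.27 → $1,937.99
Week 3: $1,937.99 +$51.30 interest = $1,989.29; pay $265.64 → $1,723.65
Week 4: $1,723.65 +$51.30 interest = $1,774.95; pay $311.01 → $1,463.94
Week 5: $1,463.94 +$51.30 interest = $1,515.24; pay $356.38 → $1,158.86
Week 6: $1,158.86 +$51.30 interest = $1,210.16; pay $401.75 → $808.41
Week 7: $808.41 +$51.30 interest = $859.71; pay $447.12 → $412.59
Week 8: $412.59 +$51.30 interest = $463.89; pay $463.89 → $0.00
Total paid: $2,640.96

$2,640.96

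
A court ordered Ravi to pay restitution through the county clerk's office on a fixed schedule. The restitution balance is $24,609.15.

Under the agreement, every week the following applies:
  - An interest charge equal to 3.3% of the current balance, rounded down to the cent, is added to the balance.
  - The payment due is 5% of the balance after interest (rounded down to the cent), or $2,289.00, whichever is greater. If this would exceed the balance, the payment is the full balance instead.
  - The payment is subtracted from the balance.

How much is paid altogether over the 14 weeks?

$30,901.13

Week 1: opening $24,609.15; interest $812.10 → $25,421.25; payment $2,289.00; balance $23,132.25
Week 2: opening $23,132.25; interest $763.36 → $23,895.61; payment $2,289.00; balance $21,606.61
Week 3: opening $21,606.61; interest $713.01 → $22,319.62; payment $2,289.00; balance $20,030.62
Week 4: opening $20,030.62; interest $661.01 → $20,691.63; payment $2,289.00; balance $18,402.63
Week 5: opening $18,402.63; interest $607.28 → $19,009.91; payment $2,289.00; balance $16,720.91
Week 6: opening $16,720.91; interest $551.79 → $17,272.70; payment $2,289.00; balance $14,983.70
Week 7: opening $14,983.70; interest $494.46 → $15,478.16; payment $2,289.00; balance $13,189.16
Week 8: opening $13,189.16; interest $435.24 → $13,624.40; payment $2,289.00; balance $11,335.40
Week 9: opening $11,335.40; interest $374.06 → $11,709.46; payment $2,289.00; balance $9,420.46
Week 10: opening $9,420.46; interest $310.87 → $9,731.33; payment $2,289.00; balance $7,442.33
Week 11: opening $7,442.33; interest $245.59 → $7,687.92; payment $2,289.00; balance $5,398.92
Week 12: opening $5,398.92; interest $178.16 → $5,577.08; payment $2,289.00; balance $3,288.08
Week 13: opening $3,288.08; interest $108.50 → $3,396.58; payment $2,289.00; balance $1,107.58
Week 14: opening $1,107.58; interest $36.55 → $1,144.13; payment $1,144.13; balance $0.00
Total paid: $30,901.13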